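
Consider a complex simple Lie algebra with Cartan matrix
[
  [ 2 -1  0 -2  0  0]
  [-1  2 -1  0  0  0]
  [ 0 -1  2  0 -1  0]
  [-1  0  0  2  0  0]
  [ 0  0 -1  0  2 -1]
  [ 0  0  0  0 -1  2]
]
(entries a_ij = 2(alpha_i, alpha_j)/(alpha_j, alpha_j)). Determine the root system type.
The matrix has rank 6 with 2's on the diagonal. Reading the off-diagonal entries as Dynkin edges (a single edge where a_ij = a_ji = -1; a double or triple edge where a_ij * a_ji = 2 or 3), the diagram is a chain of 6 nodes with a double edge at one end; the terminal node there is the unique short simple root (B_6). One simple-root ordering that puts it in standard form is (alpha_6, alpha_5, alpha_3, alpha_2, alpha_1, alpha_4). So the algebra is type B_6, i.e. so(13).

B6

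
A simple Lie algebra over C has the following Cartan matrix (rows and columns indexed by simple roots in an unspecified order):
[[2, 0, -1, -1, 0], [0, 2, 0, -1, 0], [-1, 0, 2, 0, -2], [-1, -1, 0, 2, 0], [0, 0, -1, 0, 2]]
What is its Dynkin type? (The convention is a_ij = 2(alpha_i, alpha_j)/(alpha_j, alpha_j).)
The matrix has rank 5 with 2's on the diagonal. Reading the off-diagonal entries as Dynkin edges (a single edge where a_ij = a_ji = -1; a double or triple edge where a_ij * a_ji = 2 or 3), the diagram is a chain of 5 nodes with a double edge at one end; the terminal node there is the unique short simple root (B_5). One simple-root ordering that puts it in standard form is (alpha_2, alpha_4, alpha_1, alpha_3, alpha_5). So the algebra is type B_5, i.e. so(11).

type B_5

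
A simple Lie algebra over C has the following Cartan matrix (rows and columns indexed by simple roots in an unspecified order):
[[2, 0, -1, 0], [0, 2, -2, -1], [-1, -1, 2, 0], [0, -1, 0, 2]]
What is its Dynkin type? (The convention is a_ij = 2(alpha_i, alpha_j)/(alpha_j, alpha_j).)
F_4

The matrix has rank 4 with 2's on the diagonal. Reading the off-diagonal entries as Dynkin edges (a single edge where a_ij = a_ji = -1; a double or triple edge where a_ij * a_ji = 2 or 3), the diagram is a chain of 4 nodes with a double edge between the middle two (F_4). One simple-root ordering that puts it in standard form is (alpha_4, alpha_2, alpha_3, alpha_1). So the algebra is type F_4.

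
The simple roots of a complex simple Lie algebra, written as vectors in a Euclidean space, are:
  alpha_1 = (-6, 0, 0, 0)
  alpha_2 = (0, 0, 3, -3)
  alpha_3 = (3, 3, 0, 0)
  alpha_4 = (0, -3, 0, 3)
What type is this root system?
Compute the Cartan integers a_ij = 2(alpha_i, alpha_j)/(alpha_j, alpha_j); the resulting 4x4 Cartan matrix is
[[2, 0, -2, 0], [0, 2, 0, -1], [-1, 0, 2, -1], [0, -1, -1, 2]].
The roots have two lengths (squared-length ratio 2:1); the short ones are alpha_{2,3,4}. The associated Dynkin diagram is a chain of 4 nodes with a double edge at one end; the terminal node there is the unique long simple root (C_4), so the type is C_4 (the algebra sp(8)).

C_4 (sp(8))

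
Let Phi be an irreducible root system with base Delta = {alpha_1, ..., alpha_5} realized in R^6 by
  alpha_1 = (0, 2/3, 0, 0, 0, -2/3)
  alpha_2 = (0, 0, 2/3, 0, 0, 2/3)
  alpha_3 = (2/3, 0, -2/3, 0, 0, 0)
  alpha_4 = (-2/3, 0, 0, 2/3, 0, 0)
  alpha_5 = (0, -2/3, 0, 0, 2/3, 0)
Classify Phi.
Compute the Cartan integers a_ij = 2(alpha_i, alpha_j)/(alpha_j, alpha_j); the resulting 5x5 Cartan matrix is
[[2, -1, 0, 0, -1], [-1, 2, -1, 0, 0], [0, -1, 2, -1, 0], [0, 0, -1, 2, 0], [-1, 0, 0, 0, 2]].
All simple roots have the same length, so the diagram is simply laced. The associated Dynkin diagram is a chain of 5 nodes with single edges (A_5), so the type is A_5 (the algebra sl(6)).

A5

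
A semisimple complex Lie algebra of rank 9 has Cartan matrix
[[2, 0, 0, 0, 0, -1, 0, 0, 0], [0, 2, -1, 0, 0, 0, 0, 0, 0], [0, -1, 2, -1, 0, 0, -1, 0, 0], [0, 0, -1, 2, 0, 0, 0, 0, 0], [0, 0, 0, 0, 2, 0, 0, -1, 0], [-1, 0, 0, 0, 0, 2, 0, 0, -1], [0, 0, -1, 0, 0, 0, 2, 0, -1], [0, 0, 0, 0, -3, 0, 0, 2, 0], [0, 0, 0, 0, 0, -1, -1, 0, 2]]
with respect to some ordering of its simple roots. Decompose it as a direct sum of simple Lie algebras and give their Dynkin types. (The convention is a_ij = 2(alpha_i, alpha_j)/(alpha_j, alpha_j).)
type D_7 ⊕ type G_2

The diagram associated to this matrix has two connected components: the simple roots {alpha_1, alpha_2, alpha_3, alpha_4, alpha_6, alpha_7, alpha_9} form a chain of 5 nodes with a fork of two nodes at one end (D_7), and {alpha_5, alpha_8} form two nodes joined by a triple edge (G_2). A semisimple Lie algebra decomposes uniquely as the direct sum of simple ideals, one per connected component of its Dynkin diagram, so g ≅ D_7 ⊕ G_2 (dimension 91 + 14 = 105).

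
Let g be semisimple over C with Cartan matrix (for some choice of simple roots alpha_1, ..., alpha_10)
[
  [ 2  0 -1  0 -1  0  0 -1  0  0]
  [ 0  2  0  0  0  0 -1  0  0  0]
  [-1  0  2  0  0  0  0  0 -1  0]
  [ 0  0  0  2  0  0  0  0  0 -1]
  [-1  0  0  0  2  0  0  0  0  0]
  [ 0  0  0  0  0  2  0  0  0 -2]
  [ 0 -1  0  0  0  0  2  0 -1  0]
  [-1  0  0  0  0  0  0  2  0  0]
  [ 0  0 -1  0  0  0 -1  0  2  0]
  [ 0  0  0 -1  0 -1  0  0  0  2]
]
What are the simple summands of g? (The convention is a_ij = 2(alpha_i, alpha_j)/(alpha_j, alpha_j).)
The diagram associated to this matrix has two connected components: the simple roots {alpha_4, alpha_6, alpha_10} form a chain of 3 nodes with a double edge at one end; the terminal node there is the unique long simple root (C_3), and {alpha_1, alpha_2, alpha_3, alpha_5, alpha_7, alpha_8, alpha_9} form a chain of 5 nodes with a fork of two nodes at one end (D_7). A semisimple Lie algebra decomposes uniquely as the direct sum of simple ideals, one per connected component of its Dynkin diagram, so g ≅ C_3 ⊕ D_7 (dimension 21 + 91 = 112).

C_3 + D_7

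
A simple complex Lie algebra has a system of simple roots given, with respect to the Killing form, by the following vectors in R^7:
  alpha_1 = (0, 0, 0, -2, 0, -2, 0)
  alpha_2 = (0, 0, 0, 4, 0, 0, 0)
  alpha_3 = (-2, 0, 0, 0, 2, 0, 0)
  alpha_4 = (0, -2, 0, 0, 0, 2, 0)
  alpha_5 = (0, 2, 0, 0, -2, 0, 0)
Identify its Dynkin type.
Compute the Cartan integers a_ij = 2(alpha_i, alpha_j)/(alpha_j, alpha_j); the resulting 5x5 Cartan matrix is
[[2, -1, 0, -1, 0], [-2, 2, 0, 0, 0], [0, 0, 2, 0, -1], [-1, 0, 0, 2, -1], [0, 0, -1, -1, 2]].
The roots have two lengths (squared-length ratio 2:1); the short ones are alpha_{1,3,4,5}. The associated Dynkin diagram is a chain of 5 nodes with a double edge at one end; the terminal node there is the unique long simple root (C_5), so the type is C_5 (the algebra sp(10)).

C_5 (sp(10))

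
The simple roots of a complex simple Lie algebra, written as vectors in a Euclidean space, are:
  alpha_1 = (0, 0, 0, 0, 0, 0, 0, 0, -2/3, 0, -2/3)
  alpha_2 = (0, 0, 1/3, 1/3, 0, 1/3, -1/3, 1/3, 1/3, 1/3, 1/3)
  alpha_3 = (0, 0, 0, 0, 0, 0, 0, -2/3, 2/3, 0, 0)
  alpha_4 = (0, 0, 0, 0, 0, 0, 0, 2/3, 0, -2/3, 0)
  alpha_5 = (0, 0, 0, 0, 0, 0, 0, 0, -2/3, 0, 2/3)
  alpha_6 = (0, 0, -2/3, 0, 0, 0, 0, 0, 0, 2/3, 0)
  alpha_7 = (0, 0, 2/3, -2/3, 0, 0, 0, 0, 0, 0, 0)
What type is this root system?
Compute the Cartan integers a_ij = 2(alpha_i, alpha_j)/(alpha_j, alpha_j); the resulting 7x7 Cartan matrix is
[[2, -1, -1, 0, 0, 0, 0], [-1, 2, 0, 0, 0, 0, 0], [-1, 0, 2, -1, -1, 0, 0], [0, 0, -1, 2, 0, -1, 0], [0, 0, -1, 0, 2, 0, 0], [0, 0, 0, -1, 0, 2, -1], [0, 0, 0, 0, 0, -1, 2]].
All simple roots have the same length, so the diagram is simply laced. The associated Dynkin diagram is a chain of 6 nodes with one extra node attached to the third node from one end (E_7), so the type is E_7.

E7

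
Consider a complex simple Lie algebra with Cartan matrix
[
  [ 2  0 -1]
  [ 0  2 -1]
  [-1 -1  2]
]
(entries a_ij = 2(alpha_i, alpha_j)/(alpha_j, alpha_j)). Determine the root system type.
A_3

The matrix has rank 3 with 2's on the diagonal. Reading the off-diagonal entries as Dynkin edges (a single edge where a_ij = a_ji = -1; a double or triple edge where a_ij * a_ji = 2 or 3), the diagram is a chain of 3 nodes with single edges (A_3). One simple-root ordering that puts it in standard form is (alpha_1, alpha_3, alpha_2). So the algebra is type A_3, i.e. sl(4).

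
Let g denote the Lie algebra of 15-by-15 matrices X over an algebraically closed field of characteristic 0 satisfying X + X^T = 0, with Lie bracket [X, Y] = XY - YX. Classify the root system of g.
B_7

This is so(15) with 15 odd, which has dimension 15(15-1)/2 = 105 and rank (15-1)/2 = 7. In the classification of classical Lie algebras, the orthogonal algebra so(2n+1) in an odd number of variables has type B_n; here n = 7, so the Dynkin diagram is a chain of 7 nodes with a double edge at one end; the terminal node there is the unique short simple root (B_7). Hence the type is B_7.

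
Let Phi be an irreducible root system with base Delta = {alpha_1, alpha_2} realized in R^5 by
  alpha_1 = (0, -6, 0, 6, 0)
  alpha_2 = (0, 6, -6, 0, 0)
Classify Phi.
Compute the Cartan integers a_ij = 2(alpha_i, alpha_j)/(alpha_j, alpha_j); the resulting 2x2 Cartan matrix is
[[2, -1], [-1, 2]].
All simple roots have the same length, so the diagram is simply laced. The associated Dynkin diagram is a chain of 2 nodes with single edges (A_2), so the type is A_2 (the algebra sl(3)).

A_2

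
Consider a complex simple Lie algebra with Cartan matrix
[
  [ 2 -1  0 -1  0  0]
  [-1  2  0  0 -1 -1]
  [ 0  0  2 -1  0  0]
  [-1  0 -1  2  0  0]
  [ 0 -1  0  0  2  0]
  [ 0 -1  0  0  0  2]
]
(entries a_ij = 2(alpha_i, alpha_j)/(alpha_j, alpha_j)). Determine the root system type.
The matrix has rank 6 with 2's on the diagonal. Reading the off-diagonal entries as Dynkin edges (a single edge where a_ij = a_ji = -1; a double or triple edge where a_ij * a_ji = 2 or 3), the diagram is a chain of 4 nodes with a fork of two nodes at one end (D_6). One simple-root ordering that puts it in standard form is (alpha_3, alpha_4, alpha_1, alpha_2, alpha_5, alpha_6). So the algebra is type D_6, i.e. so(12).

type D_6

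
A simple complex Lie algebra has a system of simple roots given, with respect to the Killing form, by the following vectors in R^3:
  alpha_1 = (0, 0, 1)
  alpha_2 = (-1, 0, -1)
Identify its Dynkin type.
Compute the Cartan integers a_ij = 2(alpha_i, alpha_j)/(alpha_j, alpha_j); the resulting 2x2 Cartan matrix is
[[2, -1], [-2, 2]].
The roots have two lengths (squared-length ratio 2:1); the short ones are alpha_{1}. The associated Dynkin diagram is a chain of 2 nodes with a double edge at one end; the terminal node there is the unique short simple root (B_2), so the type is B_2 (the algebra so(5)).

type B_2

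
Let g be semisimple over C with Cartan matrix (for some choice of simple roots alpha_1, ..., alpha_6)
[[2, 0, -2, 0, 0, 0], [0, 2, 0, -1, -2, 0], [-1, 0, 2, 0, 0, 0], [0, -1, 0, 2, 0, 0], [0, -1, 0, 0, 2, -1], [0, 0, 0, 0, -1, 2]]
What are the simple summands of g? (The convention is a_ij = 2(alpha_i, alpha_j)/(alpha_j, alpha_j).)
B2 ⊕ F4

The diagram associated to this matrix has two connected components: the simple roots {alpha_1, alpha_3} form a chain of 2 nodes with a double edge at one end; the terminal node there is the unique short simple root (B_2), and {alpha_2, alpha_4, alpha_5, alpha_6} form a chain of 4 nodes with a double edge between the middle two (F_4). A semisimple Lie algebra decomposes uniquely as the direct sum of simple ideals, one per connected component of its Dynkin diagram, so g ≅ B_2 ⊕ F_4 (dimension 10 + 52 = 62).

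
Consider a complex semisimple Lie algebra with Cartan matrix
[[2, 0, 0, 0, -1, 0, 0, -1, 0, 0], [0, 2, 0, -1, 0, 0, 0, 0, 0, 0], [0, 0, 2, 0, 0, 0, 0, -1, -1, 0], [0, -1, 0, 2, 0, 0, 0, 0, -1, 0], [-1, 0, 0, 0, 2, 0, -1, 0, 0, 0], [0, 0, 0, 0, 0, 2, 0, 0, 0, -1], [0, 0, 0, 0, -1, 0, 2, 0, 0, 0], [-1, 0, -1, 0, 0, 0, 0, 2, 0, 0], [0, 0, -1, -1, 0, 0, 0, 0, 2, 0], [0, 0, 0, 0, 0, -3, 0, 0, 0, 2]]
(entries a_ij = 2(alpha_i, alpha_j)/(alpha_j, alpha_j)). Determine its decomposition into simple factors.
The diagram associated to this matrix has two connected components: the simple roots {alpha_1, alpha_2, alpha_3, alpha_4, alpha_5, alpha_7, alpha_8, alpha_9} form a chain of 8 nodes with single edges (A_8), and {alpha_6, alpha_10} form two nodes joined by a triple edge (G_2). A semisimple Lie algebra decomposes uniquely as the direct sum of simple ideals, one per connected component of its Dynkin diagram, so g ≅ A_8 ⊕ G_2 (dimension 80 + 14 = 94).

A_8 ⊕ G_2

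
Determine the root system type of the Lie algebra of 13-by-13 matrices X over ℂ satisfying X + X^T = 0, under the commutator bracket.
type B_6

This is so(13) with 13 odd, which has dimension 13(13-1)/2 = 78 and rank (13-1)/2 = 6. In the classification of classical Lie algebras, the orthogonal algebra so(2n+1) in an odd number of variables has type B_n; here n = 6, so the Dynkin diagram is a chain of 6 nodes with a double edge at one end; the terminal node there is the unique short simple root (B_6). Hence the type is B_6.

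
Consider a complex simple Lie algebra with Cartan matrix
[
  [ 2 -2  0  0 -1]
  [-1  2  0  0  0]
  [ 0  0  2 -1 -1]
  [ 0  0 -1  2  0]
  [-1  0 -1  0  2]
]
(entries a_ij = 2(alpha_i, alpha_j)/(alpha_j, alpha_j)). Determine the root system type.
The matrix has rank 5 with 2's on the diagonal. Reading the off-diagonal entries as Dynkin edges (a single edge where a_ij = a_ji = -1; a double or triple edge where a_ij * a_ji = 2 or 3), the diagram is a chain of 5 nodes with a double edge at one end; the terminal node there is the unique short simple root (B_5). One simple-root ordering that puts it in standard form is (alpha_4, alpha_3, alpha_5, alpha_1, alpha_2). So the algebra is type B_5, i.e. so(11).

B_5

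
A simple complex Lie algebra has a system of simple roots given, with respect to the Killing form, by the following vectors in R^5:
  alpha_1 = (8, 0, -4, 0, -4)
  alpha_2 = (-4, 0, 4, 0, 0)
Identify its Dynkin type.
G_2

Compute the Cartan integers a_ij = 2(alpha_i, alpha_j)/(alpha_j, alpha_j); the resulting 2x2 Cartan matrix is
[[2, -3], [-1, 2]].
The roots have two lengths (squared-length ratio 3:1); the short ones are alpha_{2}. The associated Dynkin diagram is two nodes joined by a triple edge (G_2), so the type is G_2.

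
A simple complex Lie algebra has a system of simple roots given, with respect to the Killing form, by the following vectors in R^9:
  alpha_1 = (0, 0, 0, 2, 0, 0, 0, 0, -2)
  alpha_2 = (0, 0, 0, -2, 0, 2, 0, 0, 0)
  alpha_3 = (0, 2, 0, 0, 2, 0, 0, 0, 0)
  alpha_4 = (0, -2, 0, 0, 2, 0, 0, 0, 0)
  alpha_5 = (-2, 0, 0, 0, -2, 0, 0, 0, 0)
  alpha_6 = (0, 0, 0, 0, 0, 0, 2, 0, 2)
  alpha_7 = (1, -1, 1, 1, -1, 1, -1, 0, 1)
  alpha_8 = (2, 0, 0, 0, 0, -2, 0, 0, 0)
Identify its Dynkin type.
type E_8

Compute the Cartan integers a_ij = 2(alpha_i, alpha_j)/(alpha_j, alpha_j); the resulting 8x8 Cartan matrix is
[[2, -1, 0, 0, 0, -1, 0, 0], [-1, 2, 0, 0, 0, 0, 0, -1], [0, 0, 2, 0, -1, 0, -1, 0], [0, 0, 0, 2, -1, 0, 0, 0], [0, 0, -1, -1, 2, 0, 0, -1], [-1, 0, 0, 0, 0, 2, 0, 0], [0, 0, -1, 0, 0, 0, 2, 0], [0, -1, 0, 0, -1, 0, 0, 2]].
All simple roots have the same length, so the diagram is simply laced. The associated Dynkin diagram is a chain of 7 nodes with one extra node attached to the third node from one end (E_8), so the type is E_8.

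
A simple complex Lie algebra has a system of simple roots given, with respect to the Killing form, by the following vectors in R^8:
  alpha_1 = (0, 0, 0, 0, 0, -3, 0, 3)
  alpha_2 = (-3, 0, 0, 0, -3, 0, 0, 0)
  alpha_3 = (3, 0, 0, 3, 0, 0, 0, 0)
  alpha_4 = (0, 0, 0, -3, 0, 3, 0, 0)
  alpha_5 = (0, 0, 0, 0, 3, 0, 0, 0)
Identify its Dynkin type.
B_5 (so(11))

Compute the Cartan integers a_ij = 2(alpha_i, alpha_j)/(alpha_j, alpha_j); the resulting 5x5 Cartan matrix is
[[2, 0, 0, -1, 0], [0, 2, -1, 0, -2], [0, -1, 2, -1, 0], [-1, 0, -1, 2, 0], [0, -1, 0, 0, 2]].
The roots have two lengths (squared-length ratio 2:1); the short ones are alpha_{5}. The associated Dynkin diagram is a chain of 5 nodes with a double edge at one end; the terminal node there is the unique short simple root (B_5), so the type is B_5 (the algebra so(11)).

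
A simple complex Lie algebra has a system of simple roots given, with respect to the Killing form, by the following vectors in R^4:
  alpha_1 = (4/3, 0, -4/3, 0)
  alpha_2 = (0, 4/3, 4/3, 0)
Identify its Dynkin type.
A2

Compute the Cartan integers a_ij = 2(alpha_i, alpha_j)/(alpha_j, alpha_j); the resulting 2x2 Cartan matrix is
[[2, -1], [-1, 2]].
All simple roots have the same length, so the diagram is simply laced. The associated Dynkin diagram is a chain of 2 nodes with single edges (A_2), so the type is A_2 (the algebra sl(3)).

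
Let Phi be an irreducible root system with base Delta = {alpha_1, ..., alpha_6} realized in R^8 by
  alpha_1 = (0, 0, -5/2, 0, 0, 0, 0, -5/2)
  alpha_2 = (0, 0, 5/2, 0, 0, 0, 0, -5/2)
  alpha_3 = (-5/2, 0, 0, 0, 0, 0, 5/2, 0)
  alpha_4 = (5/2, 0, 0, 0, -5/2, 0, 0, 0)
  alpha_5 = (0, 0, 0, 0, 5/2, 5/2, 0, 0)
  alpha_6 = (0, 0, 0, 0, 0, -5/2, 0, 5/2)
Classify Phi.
type D_6

Compute the Cartan integers a_ij = 2(alpha_i, alpha_j)/(alpha_j, alpha_j); the resulting 6x6 Cartan matrix is
[[2, 0, 0, 0, 0, -1], [0, 2, 0, 0, 0, -1], [0, 0, 2, -1, 0, 0], [0, 0, -1, 2, -1, 0], [0, 0, 0, -1, 2, -1], [-1, -1, 0, 0, -1, 2]].
All simple roots have the same length, so the diagram is simply laced. The associated Dynkin diagram is a chain of 4 nodes with a fork of two nodes at one end (D_6), so the type is D_6 (the algebra so(12)).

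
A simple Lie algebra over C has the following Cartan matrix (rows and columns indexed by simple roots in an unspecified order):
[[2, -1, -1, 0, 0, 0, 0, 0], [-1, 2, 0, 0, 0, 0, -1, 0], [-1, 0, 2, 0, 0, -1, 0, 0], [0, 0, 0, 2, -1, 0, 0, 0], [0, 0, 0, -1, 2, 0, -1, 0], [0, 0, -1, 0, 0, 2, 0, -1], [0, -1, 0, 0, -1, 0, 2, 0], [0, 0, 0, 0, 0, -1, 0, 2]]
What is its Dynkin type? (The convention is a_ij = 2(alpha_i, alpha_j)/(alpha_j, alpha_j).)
The matrix has rank 8 with 2's on the diagonal. Reading the off-diagonal entries as Dynkin edges (a single edge where a_ij = a_ji = -1; a double or triple edge where a_ij * a_ji = 2 or 3), the diagram is a chain of 8 nodes with single edges (A_8). One simple-root ordering that puts it in standard form is (alpha_4, alpha_5, alpha_7, alpha_2, alpha_1, alpha_3, alpha_6, alpha_8). So the algebra is type A_8, i.e. sl(9).

A8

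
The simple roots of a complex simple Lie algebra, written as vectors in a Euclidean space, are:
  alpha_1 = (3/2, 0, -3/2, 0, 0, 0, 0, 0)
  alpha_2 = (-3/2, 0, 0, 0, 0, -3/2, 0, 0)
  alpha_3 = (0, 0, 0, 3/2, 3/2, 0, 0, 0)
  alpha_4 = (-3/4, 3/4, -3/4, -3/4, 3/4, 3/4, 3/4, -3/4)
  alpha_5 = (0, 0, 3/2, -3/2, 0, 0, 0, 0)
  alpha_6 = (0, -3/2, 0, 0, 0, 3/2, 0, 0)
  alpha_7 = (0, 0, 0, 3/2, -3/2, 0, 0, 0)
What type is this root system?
Compute the Cartan integers a_ij = 2(alpha_i, alpha_j)/(alpha_j, alpha_j); the resulting 7x7 Cartan matrix is
[[2, -1, 0, 0, -1, 0, 0], [-1, 2, 0, 0, 0, -1, 0], [0, 0, 2, 0, -1, 0, 0], [0, 0, 0, 2, 0, 0, -1], [-1, 0, -1, 0, 2, 0, -1], [0, -1, 0, 0, 0, 2, 0], [0, 0, 0, -1, -1, 0, 2]].
All simple roots have the same length, so the diagram is simply laced. The associated Dynkin diagram is a chain of 6 nodes with one extra node attached to the third node from one end (E_7), so the type is E_7.

E_7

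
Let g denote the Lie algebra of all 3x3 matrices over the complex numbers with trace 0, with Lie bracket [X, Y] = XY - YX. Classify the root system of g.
This is sl(3), which has dimension 3^2 - 1 = 8 and rank 3 - 1 = 2 (a Cartan subalgebra is the diagonal traceless matrices). In the classification of classical Lie algebras, the special linear algebra sl(n+1) has type A_n; here n = 2, so the Dynkin diagram is a chain of 2 nodes with single edges (A_2). Hence the type is A_2.

A_2 (sl(3))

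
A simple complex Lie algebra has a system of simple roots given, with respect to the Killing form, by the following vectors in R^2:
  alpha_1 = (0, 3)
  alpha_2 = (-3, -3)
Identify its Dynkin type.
B_2

Compute the Cartan integers a_ij = 2(alpha_i, alpha_j)/(alpha_j, alpha_j); the resulting 2x2 Cartan matrix is
[[2, -1], [-2, 2]].
The roots have two lengths (squared-length ratio 2:1); the short ones are alpha_{1}. The associated Dynkin diagram is a chain of 2 nodes with a double edge at one end; the terminal node there is the unique short simple root (B_2), so the type is B_2 (the algebra so(5)).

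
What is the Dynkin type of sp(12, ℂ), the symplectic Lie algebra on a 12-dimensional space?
C_6 (sp(12))

This is sp(12), which has dimension 12(12+1)/2 = 78 and rank 12/2 = 6. In the classification of classical Lie algebras, the symplectic algebra sp(2n) has type C_n; here n = 6, so the Dynkin diagram is a chain of 6 nodes with a double edge at one end; the terminal node there is the unique long simple root (C_6). Hence the type is C_6.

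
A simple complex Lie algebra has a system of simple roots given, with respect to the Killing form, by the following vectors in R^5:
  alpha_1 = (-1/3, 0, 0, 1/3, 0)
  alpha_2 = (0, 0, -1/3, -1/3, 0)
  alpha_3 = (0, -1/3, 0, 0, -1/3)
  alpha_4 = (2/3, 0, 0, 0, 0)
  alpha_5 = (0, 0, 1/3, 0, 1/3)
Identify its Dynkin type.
type C_5

Compute the Cartan integers a_ij = 2(alpha_i, alpha_j)/(alpha_j, alpha_j); the resulting 5x5 Cartan matrix is
[[2, -1, 0, -1, 0], [-1, 2, 0, 0, -1], [0, 0, 2, 0, -1], [-2, 0, 0, 2, 0], [0, -1, -1, 0, 2]].
The roots have two lengths (squared-length ratio 2:1); the short ones are alpha_{1,2,3,5}. The associated Dynkin diagram is a chain of 5 nodes with a double edge at one end; the terminal node there is the unique long simple root (C_5), so the type is C_5 (the algebra sp(10)).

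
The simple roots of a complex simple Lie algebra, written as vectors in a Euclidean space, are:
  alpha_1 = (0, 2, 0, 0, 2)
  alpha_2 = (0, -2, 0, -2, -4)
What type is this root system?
G_2

Compute the Cartan integers a_ij = 2(alpha_i, alpha_j)/(alpha_j, alpha_j); the resulting 2x2 Cartan matrix is
[[2, -1], [-3, 2]].
The roots have two lengths (squared-length ratio 3:1); the short ones are alpha_{1}. The associated Dynkin diagram is two nodes joined by a triple edge (G_2), so the type is G_2.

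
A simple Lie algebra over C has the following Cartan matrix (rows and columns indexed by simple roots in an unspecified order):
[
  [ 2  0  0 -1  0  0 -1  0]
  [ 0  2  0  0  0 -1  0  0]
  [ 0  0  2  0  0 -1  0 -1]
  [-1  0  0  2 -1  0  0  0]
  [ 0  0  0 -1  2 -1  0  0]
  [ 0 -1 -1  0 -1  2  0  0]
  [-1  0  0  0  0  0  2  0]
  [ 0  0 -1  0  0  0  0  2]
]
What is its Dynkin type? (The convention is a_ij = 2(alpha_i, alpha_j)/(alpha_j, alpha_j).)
E8

The matrix has rank 8 with 2's on the diagonal. Reading the off-diagonal entries as Dynkin edges (a single edge where a_ij = a_ji = -1; a double or triple edge where a_ij * a_ji = 2 or 3), the diagram is a chain of 7 nodes with one extra node attached to the third node from one end (E_8). One simple-root ordering that puts it in standard form is (alpha_8, alpha_2, alpha_3, alpha_6, alpha_5, alpha_4, alpha_1, alpha_7). So the algebra is type E_8.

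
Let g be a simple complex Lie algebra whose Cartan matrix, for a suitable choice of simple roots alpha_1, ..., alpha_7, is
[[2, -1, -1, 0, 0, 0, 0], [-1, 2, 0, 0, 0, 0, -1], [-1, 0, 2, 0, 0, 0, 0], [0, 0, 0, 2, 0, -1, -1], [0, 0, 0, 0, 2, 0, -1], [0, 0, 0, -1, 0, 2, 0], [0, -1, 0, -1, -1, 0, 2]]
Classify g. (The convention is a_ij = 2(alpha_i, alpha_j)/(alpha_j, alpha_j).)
The matrix has rank 7 with 2's on the diagonal. Reading the off-diagonal entries as Dynkin edges (a single edge where a_ij = a_ji = -1; a double or triple edge where a_ij * a_ji = 2 or 3), the diagram is a chain of 6 nodes with one extra node attached to the third node from one end (E_7). One simple-root ordering that puts it in standard form is (alpha_6, alpha_5, alpha_4, alpha_7, alpha_2, alpha_1, alpha_3). So the algebra is type E_7.

E7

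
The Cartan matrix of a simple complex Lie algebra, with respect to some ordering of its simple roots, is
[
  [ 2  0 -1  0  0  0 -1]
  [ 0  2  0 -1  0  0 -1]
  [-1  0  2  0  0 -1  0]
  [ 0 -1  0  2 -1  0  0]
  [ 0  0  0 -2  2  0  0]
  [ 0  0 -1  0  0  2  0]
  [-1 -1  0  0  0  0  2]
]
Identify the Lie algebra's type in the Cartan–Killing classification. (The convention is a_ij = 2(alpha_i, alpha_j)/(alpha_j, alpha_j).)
C7

The matrix has rank 7 with 2's on the diagonal. Reading the off-diagonal entries as Dynkin edges (a single edge where a_ij = a_ji = -1; a double or triple edge where a_ij * a_ji = 2 or 3), the diagram is a chain of 7 nodes with a double edge at one end; the terminal node there is the unique long simple root (C_7). One simple-root ordering that puts it in standard form is (alpha_6, alpha_3, alpha_1, alpha_7, alpha_2, alpha_4, alpha_5). So the algebra is type C_7, i.e. sp(14).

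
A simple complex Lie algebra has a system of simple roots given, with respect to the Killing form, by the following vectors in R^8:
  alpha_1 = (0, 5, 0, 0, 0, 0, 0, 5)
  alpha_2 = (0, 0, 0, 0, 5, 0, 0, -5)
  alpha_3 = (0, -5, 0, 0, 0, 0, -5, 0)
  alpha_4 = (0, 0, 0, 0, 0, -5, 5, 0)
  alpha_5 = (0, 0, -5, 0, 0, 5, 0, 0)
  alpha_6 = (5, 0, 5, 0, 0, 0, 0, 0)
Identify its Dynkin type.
Compute the Cartan integers a_ij = 2(alpha_i, alpha_j)/(alpha_j, alpha_j); the resulting 6x6 Cartan matrix is
[[2, -1, -1, 0, 0, 0], [-1, 2, 0, 0, 0, 0], [-1, 0, 2, -1, 0, 0], [0, 0, -1, 2, -1, 0], [0, 0, 0, -1, 2, -1], [0, 0, 0, 0, -1, 2]].
All simple roots have the same length, so the diagram is simply laced. The associated Dynkin diagram is a chain of 6 nodes with single edges (A_6), so the type is A_6 (the algebra sl(7)).

type A_6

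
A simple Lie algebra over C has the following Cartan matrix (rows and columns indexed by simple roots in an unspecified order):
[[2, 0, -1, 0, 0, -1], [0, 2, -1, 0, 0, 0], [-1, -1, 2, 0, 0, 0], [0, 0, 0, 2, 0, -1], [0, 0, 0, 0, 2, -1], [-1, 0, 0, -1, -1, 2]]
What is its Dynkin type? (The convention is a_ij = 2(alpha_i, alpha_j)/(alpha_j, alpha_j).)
The matrix has rank 6 with 2's on the diagonal. Reading the off-diagonal entries as Dynkin edges (a single edge where a_ij = a_ji = -1; a double or triple edge where a_ij * a_ji = 2 or 3), the diagram is a chain of 4 nodes with a fork of two nodes at one end (D_6). One simple-root ordering that puts it in standard form is (alpha_2, alpha_3, alpha_1, alpha_6, alpha_5, alpha_4). So the algebra is type D_6, i.e. so(12).

D_6 (so(12))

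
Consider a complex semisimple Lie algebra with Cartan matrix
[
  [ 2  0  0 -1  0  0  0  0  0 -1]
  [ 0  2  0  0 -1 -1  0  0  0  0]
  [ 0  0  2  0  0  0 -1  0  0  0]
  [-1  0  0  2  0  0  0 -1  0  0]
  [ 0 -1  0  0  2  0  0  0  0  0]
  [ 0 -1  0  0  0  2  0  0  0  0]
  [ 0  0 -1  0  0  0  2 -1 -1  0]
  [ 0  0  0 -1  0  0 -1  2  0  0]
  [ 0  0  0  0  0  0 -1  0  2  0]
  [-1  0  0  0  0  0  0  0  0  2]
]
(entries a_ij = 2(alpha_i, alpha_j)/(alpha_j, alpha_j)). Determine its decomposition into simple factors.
A3 ⊕ D7

The diagram associated to this matrix has two connected components: the simple roots {alpha_2, alpha_5, alpha_6} form a chain of 3 nodes with single edges (A_3), and {alpha_1, alpha_3, alpha_4, alpha_7, alpha_8, alpha_9, alpha_10} form a chain of 5 nodes with a fork of two nodes at one end (D_7). A semisimple Lie algebra decomposes uniquely as the direct sum of simple ideals, one per connected component of its Dynkin diagram, so g ≅ A_3 ⊕ D_7 (dimension 15 + 91 = 106).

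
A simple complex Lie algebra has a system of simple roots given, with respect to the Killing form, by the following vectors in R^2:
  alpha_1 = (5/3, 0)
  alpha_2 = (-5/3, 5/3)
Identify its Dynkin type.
B_2

Compute the Cartan integers a_ij = 2(alpha_i, alpha_j)/(alpha_j, alpha_j); the resulting 2x2 Cartan matrix is
[[2, -1], [-2, 2]].
The roots have two lengths (squared-length ratio 2:1); the short ones are alpha_{1}. The associated Dynkin diagram is a chain of 2 nodes with a double edge at one end; the terminal node there is the unique short simple root (B_2), so the type is B_2 (the algebra so(5)).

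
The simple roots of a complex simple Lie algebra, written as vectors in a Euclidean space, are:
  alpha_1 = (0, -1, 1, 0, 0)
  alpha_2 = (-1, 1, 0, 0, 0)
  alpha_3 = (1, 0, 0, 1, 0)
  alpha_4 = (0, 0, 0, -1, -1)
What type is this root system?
Compute the Cartan integers a_ij = 2(alpha_i, alpha_j)/(alpha_j, alpha_j); the resulting 4x4 Cartan matrix is
[[2, -1, 0, 0], [-1, 2, -1, 0], [0, -1, 2, -1], [0, 0, -1, 2]].
All simple roots have the same length, so the diagram is simply laced. The associated Dynkin diagram is a chain of 4 nodes with single edges (A_4), so the type is A_4 (the algebra sl(5)).

A4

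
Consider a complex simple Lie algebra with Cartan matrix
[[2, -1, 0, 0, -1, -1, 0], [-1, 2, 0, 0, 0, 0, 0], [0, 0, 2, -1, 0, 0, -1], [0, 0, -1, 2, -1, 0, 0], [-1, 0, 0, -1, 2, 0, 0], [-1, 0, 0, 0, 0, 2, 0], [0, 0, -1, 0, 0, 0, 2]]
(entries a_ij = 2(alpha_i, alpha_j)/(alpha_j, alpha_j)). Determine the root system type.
type D_7

The matrix has rank 7 with 2's on the diagonal. Reading the off-diagonal entries as Dynkin edges (a single edge where a_ij = a_ji = -1; a double or triple edge where a_ij * a_ji = 2 or 3), the diagram is a chain of 5 nodes with a fork of two nodes at one end (D_7). One simple-root ordering that puts it in standard form is (alpha_7, alpha_3, alpha_4, alpha_5, alpha_1, alpha_6, alpha_2). So the algebra is type D_7, i.e. so(14).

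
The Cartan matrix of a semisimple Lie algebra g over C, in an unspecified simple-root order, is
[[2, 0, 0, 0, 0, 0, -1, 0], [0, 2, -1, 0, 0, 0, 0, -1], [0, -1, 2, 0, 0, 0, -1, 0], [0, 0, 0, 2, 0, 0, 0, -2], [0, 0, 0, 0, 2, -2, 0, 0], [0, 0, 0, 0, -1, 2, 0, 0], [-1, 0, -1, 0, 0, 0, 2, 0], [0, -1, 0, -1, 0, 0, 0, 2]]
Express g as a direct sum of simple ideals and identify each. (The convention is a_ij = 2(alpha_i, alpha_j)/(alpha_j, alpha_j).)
type B_2 + type C_6

The diagram associated to this matrix has two connected components: the simple roots {alpha_5, alpha_6} form a chain of 2 nodes with a double edge at one end; the terminal node there is the unique short simple root (B_2), and {alpha_1, alpha_2, alpha_3, alpha_4, alpha_7, alpha_8} form a chain of 6 nodes with a double edge at one end; the terminal node there is the unique long simple root (C_6). A semisimple Lie algebra decomposes uniquely as the direct sum of simple ideals, one per connected component of its Dynkin diagram, so g ≅ B_2 ⊕ C_6 (dimension 10 + 78 = 88).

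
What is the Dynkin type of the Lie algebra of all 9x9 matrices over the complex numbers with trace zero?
A_8

This is sl(9), which has dimension 9^2 - 1 = 80 and rank 9 - 1 = 8 (a Cartan subalgebra is the diagonal traceless matrices). In the classification of classical Lie algebras, the special linear algebra sl(n+1) has type A_n; here n = 8, so the Dynkin diagram is a chain of 8 nodes with single edges (A_8). Hence the type is A_8.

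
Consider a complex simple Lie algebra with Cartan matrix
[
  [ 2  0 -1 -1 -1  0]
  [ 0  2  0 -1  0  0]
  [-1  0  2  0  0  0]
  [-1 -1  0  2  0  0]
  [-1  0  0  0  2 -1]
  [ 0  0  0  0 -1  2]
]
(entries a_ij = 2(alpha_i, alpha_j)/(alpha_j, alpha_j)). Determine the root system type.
The matrix has rank 6 with 2's on the diagonal. Reading the off-diagonal entries as Dynkin edges (a single edge where a_ij = a_ji = -1; a double or triple edge where a_ij * a_ji = 2 or 3), the diagram is a chain of 5 nodes with one extra node attached to the third node from one end (E_6). One simple-root ordering that puts it in standard form is (alpha_6, alpha_3, alpha_5, alpha_1, alpha_4, alpha_2). So the algebra is type E_6.

type E_6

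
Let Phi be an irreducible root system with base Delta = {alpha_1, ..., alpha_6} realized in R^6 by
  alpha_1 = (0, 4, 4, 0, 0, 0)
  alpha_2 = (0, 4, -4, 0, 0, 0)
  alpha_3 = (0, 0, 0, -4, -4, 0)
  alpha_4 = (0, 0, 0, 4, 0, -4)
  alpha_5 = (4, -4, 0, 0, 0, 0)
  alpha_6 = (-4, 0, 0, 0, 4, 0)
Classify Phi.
type D_6

Compute the Cartan integers a_ij = 2(alpha_i, alpha_j)/(alpha_j, alpha_j); the resulting 6x6 Cartan matrix is
[[2, 0, 0, 0, -1, 0], [0, 2, 0, 0, -1, 0], [0, 0, 2, -1, 0, -1], [0, 0, -1, 2, 0, 0], [-1, -1, 0, 0, 2, -1], [0, 0, -1, 0, -1, 2]].
All simple roots have the same length, so the diagram is simply laced. The associated Dynkin diagram is a chain of 4 nodes with a fork of two nodes at one end (D_6), so the type is D_6 (the algebra so(12)).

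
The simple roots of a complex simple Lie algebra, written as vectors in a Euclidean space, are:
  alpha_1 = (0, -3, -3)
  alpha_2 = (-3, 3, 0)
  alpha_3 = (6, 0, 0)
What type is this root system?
Compute the Cartan integers a_ij = 2(alpha_i, alpha_j)/(alpha_j, alpha_j); the resulting 3x3 Cartan matrix is
[[2, -1, 0], [-1, 2, -1], [0, -2, 2]].
The roots have two lengths (squared-length ratio 2:1); the short ones are alpha_{1,2}. The associated Dynkin diagram is a chain of 3 nodes with a double edge at one end; the terminal node there is the unique long simple root (C_3), so the type is C_3 (the algebra sp(6)).

C3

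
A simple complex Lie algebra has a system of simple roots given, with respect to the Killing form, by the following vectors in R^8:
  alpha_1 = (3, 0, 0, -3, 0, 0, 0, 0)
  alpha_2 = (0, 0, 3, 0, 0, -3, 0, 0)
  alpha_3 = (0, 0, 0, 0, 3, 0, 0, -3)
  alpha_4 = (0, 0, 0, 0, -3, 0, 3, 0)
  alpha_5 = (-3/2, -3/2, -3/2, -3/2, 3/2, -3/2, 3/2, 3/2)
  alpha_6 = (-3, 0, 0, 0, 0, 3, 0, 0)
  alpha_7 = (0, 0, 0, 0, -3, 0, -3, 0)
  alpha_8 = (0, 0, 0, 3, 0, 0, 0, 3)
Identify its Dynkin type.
Compute the Cartan integers a_ij = 2(alpha_i, alpha_j)/(alpha_j, alpha_j); the resulting 8x8 Cartan matrix is
[[2, 0, 0, 0, 0, -1, 0, -1], [0, 2, 0, 0, 0, -1, 0, 0], [0, 0, 2, -1, 0, 0, -1, -1], [0, 0, -1, 2, 0, 0, 0, 0], [0, 0, 0, 0, 2, 0, -1, 0], [-1, -1, 0, 0, 0, 2, 0, 0], [0, 0, -1, 0, -1, 0, 2, 0], [-1, 0, -1, 0, 0, 0, 0, 2]].
All simple roots have the same length, so the diagram is simply laced. The associated Dynkin diagram is a chain of 7 nodes with one extra node attached to the third node from one end (E_8), so the type is E_8.

E8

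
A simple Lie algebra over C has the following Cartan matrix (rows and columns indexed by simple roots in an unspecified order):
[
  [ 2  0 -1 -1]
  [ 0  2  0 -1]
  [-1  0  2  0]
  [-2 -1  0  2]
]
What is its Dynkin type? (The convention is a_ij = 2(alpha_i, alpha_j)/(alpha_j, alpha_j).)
The matrix has rank 4 with 2's on the diagonal. Reading the off-diagonal entries as Dynkin edges (a single edge where a_ij = a_ji = -1; a double or triple edge where a_ij * a_ji = 2 or 3), the diagram is a chain of 4 nodes with a double edge between the middle two (F_4). One simple-root ordering that puts it in standard form is (alpha_2, alpha_4, alpha_1, alpha_3). So the algebra is type F_4.

F_4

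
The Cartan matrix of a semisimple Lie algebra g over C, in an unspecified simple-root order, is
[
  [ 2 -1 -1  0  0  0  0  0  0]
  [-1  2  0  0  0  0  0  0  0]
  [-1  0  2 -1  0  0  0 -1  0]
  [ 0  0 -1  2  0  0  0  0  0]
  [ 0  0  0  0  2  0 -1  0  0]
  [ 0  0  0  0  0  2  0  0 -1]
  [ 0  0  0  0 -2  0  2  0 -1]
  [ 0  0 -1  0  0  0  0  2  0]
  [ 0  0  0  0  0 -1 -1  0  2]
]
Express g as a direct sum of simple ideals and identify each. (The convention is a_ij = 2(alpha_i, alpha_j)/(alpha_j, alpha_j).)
The diagram associated to this matrix has two connected components: the simple roots {alpha_5, alpha_6, alpha_7, alpha_9} form a chain of 4 nodes with a double edge at one end; the terminal node there is the unique short simple root (B_4), and {alpha_1, alpha_2, alpha_3, alpha_4, alpha_8} form a chain of 3 nodes with a fork of two nodes at one end (D_5). A semisimple Lie algebra decomposes uniquely as the direct sum of simple ideals, one per connected component of its Dynkin diagram, so g ≅ B_4 ⊕ D_5 (dimension 36 + 45 = 81).

B_4 ⊕ D_5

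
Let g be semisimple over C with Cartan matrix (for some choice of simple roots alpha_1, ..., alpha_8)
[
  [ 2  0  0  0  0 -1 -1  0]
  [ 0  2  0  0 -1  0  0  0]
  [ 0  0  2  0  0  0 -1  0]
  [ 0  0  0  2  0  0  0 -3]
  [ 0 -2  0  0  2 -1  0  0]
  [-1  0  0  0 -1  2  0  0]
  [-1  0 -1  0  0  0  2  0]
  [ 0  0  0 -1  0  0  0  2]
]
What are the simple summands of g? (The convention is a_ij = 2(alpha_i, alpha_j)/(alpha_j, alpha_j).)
The diagram associated to this matrix has two connected components: the simple roots {alpha_1, alpha_2, alpha_3, alpha_5, alpha_6, alpha_7} form a chain of 6 nodes with a double edge at one end; the terminal node there is the unique short simple root (B_6), and {alpha_4, alpha_8} form two nodes joined by a triple edge (G_2). A semisimple Lie algebra decomposes uniquely as the direct sum of simple ideals, one per connected component of its Dynkin diagram, so g ≅ B_6 ⊕ G_2 (dimension 78 + 14 = 92).

type B_6 ⊕ type G_2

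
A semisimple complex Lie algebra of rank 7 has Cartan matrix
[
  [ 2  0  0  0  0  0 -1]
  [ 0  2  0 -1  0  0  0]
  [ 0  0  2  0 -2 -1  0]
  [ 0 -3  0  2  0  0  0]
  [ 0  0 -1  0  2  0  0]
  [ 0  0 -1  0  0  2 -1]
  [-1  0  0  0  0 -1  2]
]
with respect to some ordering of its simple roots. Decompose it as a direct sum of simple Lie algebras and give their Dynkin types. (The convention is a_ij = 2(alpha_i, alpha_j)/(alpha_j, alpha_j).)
The diagram associated to this matrix has two connected components: the simple roots {alpha_1, alpha_3, alpha_5, alpha_6, alpha_7} form a chain of 5 nodes with a double edge at one end; the terminal node there is the unique short simple root (B_5), and {alpha_2, alpha_4} form two nodes joined by a triple edge (G_2). A semisimple Lie algebra decomposes uniquely as the direct sum of simple ideals, one per connected component of its Dynkin diagram, so g ≅ B_5 ⊕ G_2 (dimension 55 + 14 = 69).

B_5 ⊕ G_2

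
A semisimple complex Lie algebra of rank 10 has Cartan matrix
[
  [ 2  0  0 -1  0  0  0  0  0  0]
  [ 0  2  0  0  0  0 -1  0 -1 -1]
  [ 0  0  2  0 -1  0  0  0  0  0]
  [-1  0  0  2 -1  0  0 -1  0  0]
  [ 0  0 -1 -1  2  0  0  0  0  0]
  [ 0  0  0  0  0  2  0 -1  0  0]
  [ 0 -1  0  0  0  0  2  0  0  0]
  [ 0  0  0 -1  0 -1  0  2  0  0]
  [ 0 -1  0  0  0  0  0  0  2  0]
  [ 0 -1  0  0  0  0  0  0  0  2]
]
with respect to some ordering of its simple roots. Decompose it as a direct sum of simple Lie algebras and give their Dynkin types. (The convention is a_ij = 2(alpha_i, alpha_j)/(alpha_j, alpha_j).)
The diagram associated to this matrix has two connected components: the simple roots {alpha_2, alpha_7, alpha_9, alpha_10} form a chain of 2 nodes with a fork of two nodes at one end (D_4), and {alpha_1, alpha_3, alpha_4, alpha_5, alpha_6, alpha_8} form a chain of 5 nodes with one extra node attached to the third node from one end (E_6). A semisimple Lie algebra decomposes uniquely as the direct sum of simple ideals, one per connected component of its Dynkin diagram, so g ≅ D_4 ⊕ E_6 (dimension 28 + 78 = 106).

type D_4 + type E_6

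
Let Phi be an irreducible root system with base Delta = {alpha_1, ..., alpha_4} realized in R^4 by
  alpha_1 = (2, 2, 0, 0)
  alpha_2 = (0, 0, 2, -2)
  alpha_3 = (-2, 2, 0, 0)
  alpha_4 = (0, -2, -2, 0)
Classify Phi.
Compute the Cartan integers a_ij = 2(alpha_i, alpha_j)/(alpha_j, alpha_j); the resulting 4x4 Cartan matrix is
[[2, 0, 0, -1], [0, 2, 0, -1], [0, 0, 2, -1], [-1, -1, -1, 2]].
All simple roots have the same length, so the diagram is simply laced. The associated Dynkin diagram is a chain of 2 nodes with a fork of two nodes at one end (D_4), so the type is D_4 (the algebra so(8)).

D4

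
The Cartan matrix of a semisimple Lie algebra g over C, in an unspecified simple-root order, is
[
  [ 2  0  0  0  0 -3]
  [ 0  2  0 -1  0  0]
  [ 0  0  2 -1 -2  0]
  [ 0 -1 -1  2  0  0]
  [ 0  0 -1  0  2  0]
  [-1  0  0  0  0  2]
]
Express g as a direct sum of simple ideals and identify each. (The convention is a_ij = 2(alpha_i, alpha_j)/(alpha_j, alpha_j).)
The diagram associated to this matrix has two connected components: the simple roots {alpha_2, alpha_3, alpha_4, alpha_5} form a chain of 4 nodes with a double edge at one end; the terminal node there is the unique short simple root (B_4), and {alpha_1, alpha_6} form two nodes joined by a triple edge (G_2). A semisimple Lie algebra decomposes uniquely as the direct sum of simple ideals, one per connected component of its Dynkin diagram, so g ≅ B_4 ⊕ G_2 (dimension 36 + 14 = 50).

type B_4 + type G_2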